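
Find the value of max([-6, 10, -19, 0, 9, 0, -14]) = 10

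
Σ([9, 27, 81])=117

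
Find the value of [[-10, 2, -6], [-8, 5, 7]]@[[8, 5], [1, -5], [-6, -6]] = [[-42, -24], [-101, -107]]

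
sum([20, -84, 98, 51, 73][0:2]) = -64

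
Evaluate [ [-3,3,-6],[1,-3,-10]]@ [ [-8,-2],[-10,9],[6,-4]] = [[-42, 57], [-38, 11]]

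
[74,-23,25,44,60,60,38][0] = 74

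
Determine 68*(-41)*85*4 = -947920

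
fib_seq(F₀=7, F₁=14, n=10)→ [7, 14, 21, 35, 56, 91, 147, 238, 385, 623]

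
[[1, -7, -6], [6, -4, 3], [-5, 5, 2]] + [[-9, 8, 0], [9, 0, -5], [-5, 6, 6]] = [[-8, 1, -6], [15, -4, -2], [-10, 11, 8]]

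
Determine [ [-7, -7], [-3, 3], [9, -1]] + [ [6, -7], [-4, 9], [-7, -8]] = [[-1, -14], [-7, 12], [2, -9]]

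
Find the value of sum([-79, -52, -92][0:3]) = slice → [-79, -52, -92]
(-79) + (-52) + (-92)
= -223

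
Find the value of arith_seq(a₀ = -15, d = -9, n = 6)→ a_0 = -15 + 0*-9 = -15
a_1 = -15 + 1*-9 = -24
a_2 = -15 + 2*-9 = -33
...
= [-15, -24, -33, -42, -51, -60]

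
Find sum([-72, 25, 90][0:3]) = 43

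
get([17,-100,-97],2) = -97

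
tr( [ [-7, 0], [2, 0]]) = diagonal: (-7) + 0
= -7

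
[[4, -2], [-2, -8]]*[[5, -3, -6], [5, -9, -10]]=[[10, 6, -4], [-50, 78, 92]]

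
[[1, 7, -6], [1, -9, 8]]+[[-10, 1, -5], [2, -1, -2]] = [[-9, 8, -11], [3, -10, 6]]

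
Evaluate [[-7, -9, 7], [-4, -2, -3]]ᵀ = [[-7, -4], [-9, -2], [7, -3]]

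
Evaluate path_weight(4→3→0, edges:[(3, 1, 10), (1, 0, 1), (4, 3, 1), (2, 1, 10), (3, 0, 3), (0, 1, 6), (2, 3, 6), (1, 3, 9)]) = w(4→3)=1 + w(3→0)=3
= 4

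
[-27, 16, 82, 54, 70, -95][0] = -27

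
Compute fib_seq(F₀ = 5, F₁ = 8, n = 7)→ [5, 8, 13, 21, 34, 55, 89]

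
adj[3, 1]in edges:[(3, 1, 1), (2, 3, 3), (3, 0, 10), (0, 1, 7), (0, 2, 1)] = 1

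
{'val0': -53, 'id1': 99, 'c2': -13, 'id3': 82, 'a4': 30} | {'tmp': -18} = {'val0': -53, 'id1': 99, 'c2': -13, 'id3': 82, 'a4': 30, 'tmp': -18}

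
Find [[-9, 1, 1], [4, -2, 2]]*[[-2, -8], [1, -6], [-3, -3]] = C[0][0] = (-9)*(-2) + (1)*(1) + (1)*(-3) = 16
C[0][1] = (-9)*(-8) + (1)*(-6) + (1)*(-3) = 63
C[1][0] = (4)*(-2) + (-2)*(1) + (2)*(-3) = -16
C[1][1] = (4)*(-8) + (-2)*(-6) + (2)*(-3) = -26
= [[16, 63], [-16, -26]]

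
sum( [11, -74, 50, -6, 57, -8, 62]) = 92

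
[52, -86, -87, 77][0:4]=[52, -86, -87, 77]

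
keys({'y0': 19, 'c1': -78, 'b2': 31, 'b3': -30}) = ['y0', 'c1', 'b2', 'b3']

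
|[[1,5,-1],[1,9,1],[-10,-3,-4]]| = (1)*(1)*det([[9, 1], [-3, -4]]) + (-1)*(5)*det([[1, 1], [-10, -4]]) + (1)*(-1)*det([[1, 9], [-10, -3]])
= -33 + -30 + -87
= -150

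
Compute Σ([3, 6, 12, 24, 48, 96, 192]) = 3 + 6 + 12 + 24 + 48 + 96 + 192
= 381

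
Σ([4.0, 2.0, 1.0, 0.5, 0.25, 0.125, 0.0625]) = 7.9375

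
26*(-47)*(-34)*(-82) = -3406936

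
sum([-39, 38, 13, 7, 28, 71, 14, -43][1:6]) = slice → [38, 13, 7, 28, 71]
38 + 13 + 7 + 28 + 71
= 157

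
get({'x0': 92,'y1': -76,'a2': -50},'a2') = -50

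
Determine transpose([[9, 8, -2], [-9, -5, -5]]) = [[9, -9], [8, -5], [-2, -5]]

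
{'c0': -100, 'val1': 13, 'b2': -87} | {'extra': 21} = {'c0': -100, 'val1': 13, 'b2': -87, 'extra': 21}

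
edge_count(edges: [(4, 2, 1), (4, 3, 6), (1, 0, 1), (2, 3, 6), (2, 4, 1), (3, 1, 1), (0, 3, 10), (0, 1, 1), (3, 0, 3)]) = 9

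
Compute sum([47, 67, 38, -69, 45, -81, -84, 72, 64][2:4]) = -31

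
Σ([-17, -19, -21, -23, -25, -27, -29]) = -161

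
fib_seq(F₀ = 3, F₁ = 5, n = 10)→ [3, 5, 8, 13, 21, 34, 55, 89, 144, 233]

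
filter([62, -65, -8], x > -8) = keep x where x > -8: 62✓, -65✗, -8✗
= [62]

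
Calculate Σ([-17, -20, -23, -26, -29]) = -115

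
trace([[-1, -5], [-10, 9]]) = 8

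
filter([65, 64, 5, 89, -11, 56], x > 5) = [65, 64, 89, 56]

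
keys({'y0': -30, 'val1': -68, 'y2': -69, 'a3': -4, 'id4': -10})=['y0', 'val1', 'y2', 'a3', 'id4']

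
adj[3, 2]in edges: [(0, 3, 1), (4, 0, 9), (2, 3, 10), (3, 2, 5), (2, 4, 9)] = 5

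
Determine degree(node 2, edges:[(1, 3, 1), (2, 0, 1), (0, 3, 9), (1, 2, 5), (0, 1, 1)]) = 2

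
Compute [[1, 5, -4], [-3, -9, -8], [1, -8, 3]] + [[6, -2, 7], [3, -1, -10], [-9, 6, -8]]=[[7, 3, 3], [0, -10, -18], [-8, -2, -5]]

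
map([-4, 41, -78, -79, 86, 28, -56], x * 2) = [-8, 82, -156, -158, 172, 56, -112]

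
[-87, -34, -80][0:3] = [-87, -34, -80]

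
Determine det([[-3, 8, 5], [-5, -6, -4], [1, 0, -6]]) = -350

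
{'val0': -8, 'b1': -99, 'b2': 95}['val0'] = -8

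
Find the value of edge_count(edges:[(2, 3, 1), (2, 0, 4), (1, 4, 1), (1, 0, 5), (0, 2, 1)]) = 5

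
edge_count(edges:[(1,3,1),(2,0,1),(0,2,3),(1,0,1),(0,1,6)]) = 5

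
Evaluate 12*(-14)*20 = -3360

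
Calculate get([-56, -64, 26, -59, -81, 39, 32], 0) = -56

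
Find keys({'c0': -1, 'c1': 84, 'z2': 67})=['c0', 'c1', 'z2']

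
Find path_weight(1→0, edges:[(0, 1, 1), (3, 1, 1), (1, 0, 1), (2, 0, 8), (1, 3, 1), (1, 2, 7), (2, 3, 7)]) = 1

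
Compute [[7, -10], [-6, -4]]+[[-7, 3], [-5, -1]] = [[0, -7], [-11, -5]]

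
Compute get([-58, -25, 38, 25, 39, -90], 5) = -90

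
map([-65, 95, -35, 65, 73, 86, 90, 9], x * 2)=-65*2=-130, 95*2=190, -35*2=-70, 65*2=130, 73*2=146, 86*2=172, 90*2=180, 9*2=18
= [-130, 190, -70, 130, 146, 172, 180, 18]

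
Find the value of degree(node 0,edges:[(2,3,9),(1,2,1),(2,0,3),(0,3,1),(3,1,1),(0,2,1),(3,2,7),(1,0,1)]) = incident: (2,0), (0,3), (0,2), (1,0)
= 4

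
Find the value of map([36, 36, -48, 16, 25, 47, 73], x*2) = 36*2=72, 36*2=72, -48*2=-96, 16*2=32, 25*2=50, 47*2=94, 73*2=146
= [72, 72, -96, 32, 50, 94, 146]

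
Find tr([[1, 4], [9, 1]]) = 2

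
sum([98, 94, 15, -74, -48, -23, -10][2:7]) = -140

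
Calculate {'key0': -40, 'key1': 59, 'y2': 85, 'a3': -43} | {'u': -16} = {'key0': -40, 'key1': 59, 'y2': 85, 'a3': -43, 'u': -16}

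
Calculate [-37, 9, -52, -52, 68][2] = -52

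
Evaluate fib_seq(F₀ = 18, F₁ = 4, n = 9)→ F_2 = F_1 + F_0 = 22
F_3 = F_2 + F_1 = 26
F_4 = F_3 + F_2 = 48
...
= [18, 4, 22, 26, 48, 74, 122, 196, 318]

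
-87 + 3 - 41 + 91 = -34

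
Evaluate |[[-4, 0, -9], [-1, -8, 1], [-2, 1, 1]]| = 189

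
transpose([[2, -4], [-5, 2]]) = [[2, -5], [-4, 2]]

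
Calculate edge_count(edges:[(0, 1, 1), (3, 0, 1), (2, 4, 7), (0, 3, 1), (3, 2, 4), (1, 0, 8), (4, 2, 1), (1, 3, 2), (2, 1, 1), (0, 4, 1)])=10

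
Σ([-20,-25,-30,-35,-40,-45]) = (-20) + (-25) + (-30) + (-35) + (-40) + (-45)
= -195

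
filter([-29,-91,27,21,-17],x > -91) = keep x where x > -91: -29✓, -91✗, 27✓, 21✓, -17✓
= [-29, 27, 21, -17]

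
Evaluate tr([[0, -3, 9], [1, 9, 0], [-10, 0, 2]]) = 11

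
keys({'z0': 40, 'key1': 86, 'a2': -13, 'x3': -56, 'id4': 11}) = ['z0', 'key1', 'a2', 'x3', 'id4']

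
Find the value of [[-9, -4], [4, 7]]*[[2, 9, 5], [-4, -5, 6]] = C[0][0] = (-9)*(2) + (-4)*(-4) = -2
C[0][1] = (-9)*(9) + (-4)*(-5) = -61
C[0][2] = (-9)*(5) + (-4)*(6) = -69
C[1][0] = (4)*(2) + (7)*(-4) = -20
C[1][1] = (4)*(9) + (7)*(-5) = 1
C[1][2] = (4)*(5) + (7)*(6) = 62
= [[-2, -61, -69], [-20, 1, 62]]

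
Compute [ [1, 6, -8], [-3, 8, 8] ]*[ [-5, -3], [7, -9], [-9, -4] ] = [[109, -25], [-1, -95]]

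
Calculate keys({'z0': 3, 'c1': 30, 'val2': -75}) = ['z0', 'c1', 'val2']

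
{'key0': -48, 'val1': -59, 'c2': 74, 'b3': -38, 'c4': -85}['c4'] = -85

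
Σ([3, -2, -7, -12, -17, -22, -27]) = -84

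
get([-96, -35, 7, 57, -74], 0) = -96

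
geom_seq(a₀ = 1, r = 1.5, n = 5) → [1.0, 1.5, 2.25, 3.375, 5.0625]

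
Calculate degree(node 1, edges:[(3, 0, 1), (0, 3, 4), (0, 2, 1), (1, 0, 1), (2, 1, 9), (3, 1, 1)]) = 3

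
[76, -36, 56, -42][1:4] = [-36, 56, -42]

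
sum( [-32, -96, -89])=(-32) + (-96) + (-89)
= -217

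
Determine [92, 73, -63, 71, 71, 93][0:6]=[92, 73, -63, 71, 71, 93]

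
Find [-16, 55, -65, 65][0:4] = [-16, 55, -65, 65]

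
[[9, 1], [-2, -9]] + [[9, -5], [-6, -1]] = [[18, -4], [-8, -10]]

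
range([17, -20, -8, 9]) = 37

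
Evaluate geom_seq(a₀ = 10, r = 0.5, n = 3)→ a_0 = 10*0.5^0 = 10.0
a_1 = 10*0.5^1 = 5.0
a_2 = 10*0.5^2 = 2.5
= [10.0, 5.0, 2.5]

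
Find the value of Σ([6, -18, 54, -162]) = 6 + -18 + 54 + -162
= -120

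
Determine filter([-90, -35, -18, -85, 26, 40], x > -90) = keep x where x > -90: -90✗, -35✓, -18✓, -85✓, 26✓, 40✓
= [-35, -18, -85, 26, 40]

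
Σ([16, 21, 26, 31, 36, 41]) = 171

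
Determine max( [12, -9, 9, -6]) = 12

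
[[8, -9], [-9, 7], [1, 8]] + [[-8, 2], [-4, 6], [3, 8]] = [[0, -7], [-13, 13], [4, 16]]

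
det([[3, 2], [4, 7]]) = (3)*(7) - (2)*(4)
= 13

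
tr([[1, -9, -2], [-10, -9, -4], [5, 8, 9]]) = 1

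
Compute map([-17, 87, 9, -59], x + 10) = -17+10=-7, 87+10=97, 9+10=19, -59+10=-49
= [-7, 97, 19, -49]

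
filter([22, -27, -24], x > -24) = [22]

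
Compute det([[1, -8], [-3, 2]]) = -22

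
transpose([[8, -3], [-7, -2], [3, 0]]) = [[8, -7, 3], [-3, -2, 0]]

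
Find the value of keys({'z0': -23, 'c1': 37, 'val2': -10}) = ['z0', 'c1', 'val2']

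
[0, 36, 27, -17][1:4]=[36, 27, -17]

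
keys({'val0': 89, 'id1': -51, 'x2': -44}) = ['val0', 'id1', 'x2']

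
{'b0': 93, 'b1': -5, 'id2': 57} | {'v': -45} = {'b0': 93, 'b1': -5, 'id2': 57, 'v': -45}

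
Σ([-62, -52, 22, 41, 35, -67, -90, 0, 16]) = -157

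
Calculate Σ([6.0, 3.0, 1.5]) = 6.0 + 3.0 + 1.5
= 10.5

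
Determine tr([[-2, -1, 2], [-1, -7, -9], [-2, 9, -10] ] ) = -19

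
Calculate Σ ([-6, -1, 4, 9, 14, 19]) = 39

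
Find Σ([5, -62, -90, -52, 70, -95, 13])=-211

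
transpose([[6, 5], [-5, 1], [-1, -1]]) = [[6, -5, -1], [5, 1, -1]]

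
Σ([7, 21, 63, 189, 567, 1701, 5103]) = 7651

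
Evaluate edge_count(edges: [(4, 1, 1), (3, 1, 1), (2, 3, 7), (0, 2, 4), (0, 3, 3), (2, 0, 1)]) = 6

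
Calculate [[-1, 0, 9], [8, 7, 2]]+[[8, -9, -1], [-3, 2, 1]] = [[7, -9, 8], [5, 9, 3]]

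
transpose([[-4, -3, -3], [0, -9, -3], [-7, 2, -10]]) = [[-4, 0, -7], [-3, -9, 2], [-3, -3, -10]]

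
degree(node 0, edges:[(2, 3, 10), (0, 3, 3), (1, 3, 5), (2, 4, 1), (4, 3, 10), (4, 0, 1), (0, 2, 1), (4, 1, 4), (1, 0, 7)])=4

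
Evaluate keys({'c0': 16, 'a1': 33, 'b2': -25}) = ['c0', 'a1', 'b2']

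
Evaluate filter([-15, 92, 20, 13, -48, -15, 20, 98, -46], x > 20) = [92, 98]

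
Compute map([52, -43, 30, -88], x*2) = 52*2=104, -43*2=-86, 30*2=60, -88*2=-176
= [104, -86, 60, -176]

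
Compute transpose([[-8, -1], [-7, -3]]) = [[-8, -7], [-1, -3]]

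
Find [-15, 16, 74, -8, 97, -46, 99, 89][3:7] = [-8, 97, -46, 99]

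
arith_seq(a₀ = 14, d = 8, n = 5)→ a_0 = 14 + 0*8 = 14
a_1 = 14 + 1*8 = 22
a_2 = 14 + 2*8 = 30
...
= [14, 22, 30, 38, 46]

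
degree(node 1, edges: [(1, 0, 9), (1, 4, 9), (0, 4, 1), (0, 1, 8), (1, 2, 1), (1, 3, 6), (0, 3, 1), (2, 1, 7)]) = incident: (1,0), (1,4), (0,1), (1,2), (1,3), (2,1)
= 6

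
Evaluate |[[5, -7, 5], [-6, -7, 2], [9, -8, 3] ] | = (1)*(5)*det([[-7, 2], [-8, 3]]) + (-1)*(-7)*det([[-6, 2], [9, 3]]) + (1)*(5)*det([[-6, -7], [9, -8]])
= -25 + -252 + 555
= 278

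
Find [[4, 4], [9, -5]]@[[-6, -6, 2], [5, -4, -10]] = [[-4, -40, -32], [-79, -34, 68]]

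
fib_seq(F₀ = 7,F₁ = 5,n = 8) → F_2 = F_1 + F_0 = 12
F_3 = F_2 + F_1 = 17
F_4 = F_3 + F_2 = 29
...
= [7, 5, 12, 17, 29, 46, 75, 121]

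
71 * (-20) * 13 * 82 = -1513720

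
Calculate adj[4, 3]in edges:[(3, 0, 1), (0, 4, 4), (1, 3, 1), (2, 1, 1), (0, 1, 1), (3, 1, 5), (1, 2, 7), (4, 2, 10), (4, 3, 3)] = 3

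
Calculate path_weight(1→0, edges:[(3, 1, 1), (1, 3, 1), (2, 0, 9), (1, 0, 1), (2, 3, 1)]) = 1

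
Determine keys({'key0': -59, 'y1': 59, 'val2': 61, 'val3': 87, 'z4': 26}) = ['key0', 'y1', 'val2', 'val3', 'z4']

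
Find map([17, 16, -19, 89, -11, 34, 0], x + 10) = [27, 26, -9, 99, -1, 44, 10]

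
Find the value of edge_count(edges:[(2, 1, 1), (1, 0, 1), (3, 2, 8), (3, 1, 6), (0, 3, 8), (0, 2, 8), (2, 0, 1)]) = 7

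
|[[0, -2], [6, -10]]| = (0)*(-10) - (-2)*(6)
= 12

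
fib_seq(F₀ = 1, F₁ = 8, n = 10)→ F_2 = F_1 + F_0 = 9
F_3 = F_2 + F_1 = 17
F_4 = F_3 + F_2 = 26
...
= [1, 8, 9, 17, 26, 43, 69, 112, 181, 293]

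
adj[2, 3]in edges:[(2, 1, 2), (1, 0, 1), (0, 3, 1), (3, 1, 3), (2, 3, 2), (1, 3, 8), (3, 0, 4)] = 2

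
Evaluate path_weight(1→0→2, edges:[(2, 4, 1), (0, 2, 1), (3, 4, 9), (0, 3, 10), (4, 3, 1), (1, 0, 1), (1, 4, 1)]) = 2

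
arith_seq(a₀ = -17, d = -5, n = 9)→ a_0 = -17 + 0*-5 = -17
a_1 = -17 + 1*-5 = -22
a_2 = -17 + 2*-5 = -27
...
= [-17, -22, -27, -32, -37, -42, -47, -52, -57]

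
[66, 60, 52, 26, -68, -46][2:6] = [52, 26, -68, -46]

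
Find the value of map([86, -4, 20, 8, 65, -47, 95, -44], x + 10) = 86+10=96, -4+10=6, 20+10=30, 8+10=18, 65+10=75, -47+10=-37, 95+10=105, -44+10=-34
= [96, 6, 30, 18, 75, -37, 105, -34]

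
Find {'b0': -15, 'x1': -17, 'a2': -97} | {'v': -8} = {'b0': -15, 'x1': -17, 'a2': -97, 'v': -8}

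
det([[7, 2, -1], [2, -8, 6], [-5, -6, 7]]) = (1)*(7)*det([[-8, 6], [-6, 7]]) + (-1)*(2)*det([[2, 6], [-5, 7]]) + (1)*(-1)*det([[2, -8], [-5, -6]])
= -140 + -88 + 52
= -176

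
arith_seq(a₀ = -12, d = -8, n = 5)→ [-12, -20, -28, -36, -44]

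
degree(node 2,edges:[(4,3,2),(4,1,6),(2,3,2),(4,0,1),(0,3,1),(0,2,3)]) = incident: (2,3), (0,2)
= 2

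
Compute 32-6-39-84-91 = -188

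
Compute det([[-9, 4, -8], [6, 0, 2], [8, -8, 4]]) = 208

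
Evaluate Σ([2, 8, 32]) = 2 + 8 + 32
= 42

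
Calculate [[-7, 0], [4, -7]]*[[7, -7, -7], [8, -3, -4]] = C[0][0] = (-7)*(7) + (0)*(8) = -49
C[0][1] = (-7)*(-7) + (0)*(-3) = 49
C[0][2] = (-7)*(-7) + (0)*(-4) = 49
C[1][0] = (4)*(7) + (-7)*(8) = -28
C[1][1] = (4)*(-7) + (-7)*(-3) = -7
C[1][2] = (4)*(-7) + (-7)*(-4) = 0
= [[-49, 49, 49], [-28, -7, 0]]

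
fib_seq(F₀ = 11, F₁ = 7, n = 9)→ F_2 = F_1 + F_0 = 18
F_3 = F_2 + F_1 = 25
F_4 = F_3 + F_2 = 43
...
= [11, 7, 18, 25, 43, 68, 111, 179, 290]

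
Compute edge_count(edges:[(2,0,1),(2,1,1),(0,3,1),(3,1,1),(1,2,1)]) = 5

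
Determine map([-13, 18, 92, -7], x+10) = [-3, 28, 102, 3]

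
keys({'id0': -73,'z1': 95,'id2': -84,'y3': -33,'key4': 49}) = ['id0', 'z1', 'id2', 'y3', 'key4']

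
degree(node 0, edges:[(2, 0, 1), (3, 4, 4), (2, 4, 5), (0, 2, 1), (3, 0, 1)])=3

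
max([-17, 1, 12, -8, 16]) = 16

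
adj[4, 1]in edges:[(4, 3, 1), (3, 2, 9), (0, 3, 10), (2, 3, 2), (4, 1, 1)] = 1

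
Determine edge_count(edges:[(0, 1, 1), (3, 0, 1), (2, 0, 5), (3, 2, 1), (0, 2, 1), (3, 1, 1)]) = 6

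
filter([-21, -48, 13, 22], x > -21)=keep x where x > -21: -21✗, -48✗, 13✓, 22✓
= [13, 22]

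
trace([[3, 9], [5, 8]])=diagonal: 3 + 8
= 11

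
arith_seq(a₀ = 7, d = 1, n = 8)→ a_0 = 7 + 0*1 = 7
a_1 = 7 + 1*1 = 8
a_2 = 7 + 2*1 = 9
...
= [7, 8, 9, 10, 11, 12, 13, 14]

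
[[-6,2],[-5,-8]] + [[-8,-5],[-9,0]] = [[-14, -3], [-14, -8]]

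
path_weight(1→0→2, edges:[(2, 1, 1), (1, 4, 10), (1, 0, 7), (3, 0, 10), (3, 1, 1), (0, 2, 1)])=8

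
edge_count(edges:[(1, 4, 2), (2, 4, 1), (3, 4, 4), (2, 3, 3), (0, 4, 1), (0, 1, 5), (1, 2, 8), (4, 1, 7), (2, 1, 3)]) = 9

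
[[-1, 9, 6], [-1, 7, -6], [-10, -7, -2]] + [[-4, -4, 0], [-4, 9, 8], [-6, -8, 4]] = [[-5, 5, 6], [-5, 16, 2], [-16, -15, 2]]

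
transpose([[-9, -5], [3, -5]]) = [[-9, 3], [-5, -5]]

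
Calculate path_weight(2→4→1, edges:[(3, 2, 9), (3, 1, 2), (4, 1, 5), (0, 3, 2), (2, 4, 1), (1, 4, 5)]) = 6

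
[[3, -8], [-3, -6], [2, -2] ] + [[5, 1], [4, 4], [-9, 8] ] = [[8, -7], [1, -2], [-7, 6]]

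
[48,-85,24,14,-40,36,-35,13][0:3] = [48, -85, 24]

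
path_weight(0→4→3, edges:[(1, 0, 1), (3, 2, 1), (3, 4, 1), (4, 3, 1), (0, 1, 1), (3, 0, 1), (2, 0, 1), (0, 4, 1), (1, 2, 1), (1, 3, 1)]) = 2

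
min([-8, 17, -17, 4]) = -17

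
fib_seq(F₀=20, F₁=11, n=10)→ [20, 11, 31, 42, 73, 115, 188, 303, 491, 794]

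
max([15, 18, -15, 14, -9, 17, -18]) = 18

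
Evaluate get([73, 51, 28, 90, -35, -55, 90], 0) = 73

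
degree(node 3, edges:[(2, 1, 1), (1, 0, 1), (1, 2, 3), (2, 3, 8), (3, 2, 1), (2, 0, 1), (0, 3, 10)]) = 3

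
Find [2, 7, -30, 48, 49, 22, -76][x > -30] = [2, 7, 48, 49, 22]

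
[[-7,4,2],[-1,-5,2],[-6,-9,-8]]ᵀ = [[-7, -1, -6], [4, -5, -9], [2, 2, -8]]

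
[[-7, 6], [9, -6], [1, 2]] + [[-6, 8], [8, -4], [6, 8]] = [[-13, 14], [17, -10], [7, 10]]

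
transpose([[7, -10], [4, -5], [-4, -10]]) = [[7, 4, -4], [-10, -5, -10]]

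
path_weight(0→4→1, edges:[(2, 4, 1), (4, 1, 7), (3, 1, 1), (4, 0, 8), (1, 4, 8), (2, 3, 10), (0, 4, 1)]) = w(0→4)=1 + w(4→1)=7
= 8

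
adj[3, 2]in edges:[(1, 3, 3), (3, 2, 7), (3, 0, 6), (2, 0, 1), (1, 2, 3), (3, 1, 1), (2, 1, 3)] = 7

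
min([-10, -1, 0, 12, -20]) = -20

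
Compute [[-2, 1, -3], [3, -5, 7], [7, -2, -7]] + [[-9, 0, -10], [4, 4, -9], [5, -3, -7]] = [[-11, 1, -13], [7, -1, -2], [12, -5, -14]]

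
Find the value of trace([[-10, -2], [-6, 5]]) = -5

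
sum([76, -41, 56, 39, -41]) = 76 + (-41) + 56 + 39 + (-41)
= 89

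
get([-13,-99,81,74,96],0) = -13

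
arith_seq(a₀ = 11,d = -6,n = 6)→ a_0 = 11 + 0*-6 = 11
a_1 = 11 + 1*-6 = 5
a_2 = 11 + 2*-6 = -1
...
= [11, 5, -1, -7, -13, -19]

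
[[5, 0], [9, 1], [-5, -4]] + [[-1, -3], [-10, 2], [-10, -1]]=[[4, -3], [-1, 3], [-15, -5]]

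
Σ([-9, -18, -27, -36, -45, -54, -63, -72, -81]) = -405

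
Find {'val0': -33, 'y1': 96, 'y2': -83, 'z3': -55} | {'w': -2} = {'val0': -33, 'y1': 96, 'y2': -83, 'z3': -55, 'w': -2}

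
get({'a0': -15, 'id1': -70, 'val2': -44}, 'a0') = -15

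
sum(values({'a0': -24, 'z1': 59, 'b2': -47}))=-12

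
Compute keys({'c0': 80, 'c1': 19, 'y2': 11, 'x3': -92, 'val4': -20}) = ['c0', 'c1', 'y2', 'x3', 'val4']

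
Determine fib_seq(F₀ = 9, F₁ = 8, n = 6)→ [9, 8, 17, 25, 42, 67]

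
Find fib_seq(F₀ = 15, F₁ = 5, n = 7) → F_2 = F_1 + F_0 = 20
F_3 = F_2 + F_1 = 25
F_4 = F_3 + F_2 = 45
...
= [15, 5, 20, 25, 45, 70, 115]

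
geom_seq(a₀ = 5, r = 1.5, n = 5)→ [5.0, 7.5, 11.25, 16.875, 25.3125]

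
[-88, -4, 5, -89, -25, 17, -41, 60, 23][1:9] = [-4, 5, -89, -25, 17, -41, 60, 23]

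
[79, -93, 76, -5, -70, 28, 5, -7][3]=-5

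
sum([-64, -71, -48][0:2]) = -135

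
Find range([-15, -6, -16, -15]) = 10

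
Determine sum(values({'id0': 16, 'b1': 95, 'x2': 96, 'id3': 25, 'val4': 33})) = 16 + 95 + 96 + 25 + 33
= 265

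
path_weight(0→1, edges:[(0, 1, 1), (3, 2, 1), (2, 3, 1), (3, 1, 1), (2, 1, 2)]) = 1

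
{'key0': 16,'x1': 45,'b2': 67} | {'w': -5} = {'key0': 16, 'x1': 45, 'b2': 67, 'w': -5}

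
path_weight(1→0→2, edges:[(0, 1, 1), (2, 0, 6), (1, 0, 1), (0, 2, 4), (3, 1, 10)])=5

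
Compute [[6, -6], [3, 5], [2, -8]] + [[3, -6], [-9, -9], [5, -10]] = [[9, -12], [-6, -4], [7, -18]]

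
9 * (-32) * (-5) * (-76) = -109440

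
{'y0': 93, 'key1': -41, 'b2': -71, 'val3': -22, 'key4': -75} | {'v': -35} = {'y0': 93, 'key1': -41, 'b2': -71, 'val3': -22, 'key4': -75, 'v': -35}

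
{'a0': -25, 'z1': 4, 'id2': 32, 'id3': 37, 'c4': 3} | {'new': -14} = {'a0': -25, 'z1': 4, 'id2': 32, 'id3': 37, 'c4': 3, 'new': -14}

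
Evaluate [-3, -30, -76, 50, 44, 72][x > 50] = [72]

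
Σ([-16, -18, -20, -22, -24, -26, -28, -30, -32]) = (-16) + (-18) + (-20) + (-22) + (-24) + (-26) + (-28) + (-30) + (-32)
= -216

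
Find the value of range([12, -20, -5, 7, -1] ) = 32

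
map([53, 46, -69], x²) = [2809, 2116, 4761]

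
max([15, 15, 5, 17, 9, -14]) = 17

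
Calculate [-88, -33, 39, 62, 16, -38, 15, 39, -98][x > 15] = [39, 62, 16, 39]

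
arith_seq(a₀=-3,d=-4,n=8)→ [-3, -7, -11, -15, -19, -23, -27, -31]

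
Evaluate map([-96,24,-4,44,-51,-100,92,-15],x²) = [9216, 576, 16, 1936, 2601, 10000, 8464, 225]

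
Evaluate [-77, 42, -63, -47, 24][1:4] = [42, -63, -47]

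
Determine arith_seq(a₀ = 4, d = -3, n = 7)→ a_0 = 4 + 0*-3 = 4
a_1 = 4 + 1*-3 = 1
a_2 = 4 + 2*-3 = -2
...
= [4, 1, -2, -5, -8, -11, -14]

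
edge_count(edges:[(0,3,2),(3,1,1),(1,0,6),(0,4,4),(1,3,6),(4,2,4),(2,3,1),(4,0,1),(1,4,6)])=9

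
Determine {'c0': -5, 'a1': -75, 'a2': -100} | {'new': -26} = {'c0': -5, 'a1': -75, 'a2': -100, 'new': -26}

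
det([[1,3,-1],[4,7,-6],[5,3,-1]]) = (1)*(1)*det([[7, -6], [3, -1]]) + (-1)*(3)*det([[4, -6], [5, -1]]) + (1)*(-1)*det([[4, 7], [5, 3]])
= 11 + -78 + 23
= -44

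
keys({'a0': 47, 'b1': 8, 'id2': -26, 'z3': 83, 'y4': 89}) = ['a0', 'b1', 'id2', 'z3', 'y4']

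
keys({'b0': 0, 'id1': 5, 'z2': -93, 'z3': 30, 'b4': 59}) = ['b0', 'id1', 'z2', 'z3', 'b4']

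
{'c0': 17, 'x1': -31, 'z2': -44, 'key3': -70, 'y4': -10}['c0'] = 17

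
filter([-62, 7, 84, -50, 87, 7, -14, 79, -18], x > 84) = [87]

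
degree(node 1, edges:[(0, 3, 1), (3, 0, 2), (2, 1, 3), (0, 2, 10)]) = 1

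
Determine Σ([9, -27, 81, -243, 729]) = 549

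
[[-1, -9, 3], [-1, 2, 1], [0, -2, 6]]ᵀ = [[-1, -1, 0], [-9, 2, -2], [3, 1, 6]]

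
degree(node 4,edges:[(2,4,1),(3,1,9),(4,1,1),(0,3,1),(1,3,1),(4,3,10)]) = 3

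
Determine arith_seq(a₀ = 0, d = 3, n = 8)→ [0, 3, 6, 9, 12, 15, 18, 21]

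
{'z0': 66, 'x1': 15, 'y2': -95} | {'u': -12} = {'z0': 66, 'x1': 15, 'y2': -95, 'u': -12}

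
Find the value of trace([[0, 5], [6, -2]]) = diagonal: 0 + (-2)
= -2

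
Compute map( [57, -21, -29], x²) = [3249, 441, 841]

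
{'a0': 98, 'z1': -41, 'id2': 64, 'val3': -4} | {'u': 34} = {'a0': 98, 'z1': -41, 'id2': 64, 'val3': -4, 'u': 34}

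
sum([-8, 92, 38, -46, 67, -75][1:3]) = slice → [92, 38]
92 + 38
= 130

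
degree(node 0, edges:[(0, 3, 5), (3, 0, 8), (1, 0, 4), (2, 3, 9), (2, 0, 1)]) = incident: (0,3), (3,0), (1,0), (2,0)
= 4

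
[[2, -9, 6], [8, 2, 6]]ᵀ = [[2, 8], [-9, 2], [6, 6]]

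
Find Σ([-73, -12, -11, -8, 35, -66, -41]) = -176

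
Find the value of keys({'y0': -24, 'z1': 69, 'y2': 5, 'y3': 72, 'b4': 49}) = ['y0', 'z1', 'y2', 'y3', 'b4']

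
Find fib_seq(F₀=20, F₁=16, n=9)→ F_2 = F_1 + F_0 = 36
F_3 = F_2 + F_1 = 52
F_4 = F_3 + F_2 = 88
...
= [20, 16, 36, 52, 88, 140, 228, 368, 596]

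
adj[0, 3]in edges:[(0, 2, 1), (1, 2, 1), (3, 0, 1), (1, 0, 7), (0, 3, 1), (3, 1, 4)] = 1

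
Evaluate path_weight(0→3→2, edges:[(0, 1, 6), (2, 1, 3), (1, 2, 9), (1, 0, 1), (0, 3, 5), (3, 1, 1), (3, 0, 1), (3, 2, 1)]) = 6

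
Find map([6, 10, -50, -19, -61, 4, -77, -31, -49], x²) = (6)²=36, (10)²=100, (-50)²=2500, (-19)²=361, (-61)²=3721, (4)²=16, (-77)²=5929, (-31)²=961, (-49)²=2401
= [36, 100, 2500, 361, 3721, 16, 5929, 961, 2401]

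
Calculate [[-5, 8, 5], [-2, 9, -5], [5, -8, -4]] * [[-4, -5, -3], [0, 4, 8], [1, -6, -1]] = [[25, 27, 74], [3, 76, 83], [-24, -33, -75]]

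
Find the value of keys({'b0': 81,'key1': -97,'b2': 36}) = ['b0', 'key1', 'b2']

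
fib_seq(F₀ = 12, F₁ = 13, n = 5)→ F_2 = F_1 + F_0 = 25
F_3 = F_2 + F_1 = 38
F_4 = F_3 + F_2 = 63
= [12, 13, 25, 38, 63]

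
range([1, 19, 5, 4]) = 18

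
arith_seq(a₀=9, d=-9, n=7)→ [9, 0, -9, -18, -27, -36, -45]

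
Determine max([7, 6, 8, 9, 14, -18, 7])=14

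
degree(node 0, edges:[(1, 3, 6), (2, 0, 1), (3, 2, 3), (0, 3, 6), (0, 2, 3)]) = incident: (2,0), (0,3), (0,2)
= 3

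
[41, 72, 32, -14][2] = 32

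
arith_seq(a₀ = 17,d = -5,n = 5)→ a_0 = 17 + 0*-5 = 17
a_1 = 17 + 1*-5 = 12
a_2 = 17 + 2*-5 = 7
...
= [17, 12, 7, 2, -3]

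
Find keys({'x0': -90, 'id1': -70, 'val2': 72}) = ['x0', 'id1', 'val2']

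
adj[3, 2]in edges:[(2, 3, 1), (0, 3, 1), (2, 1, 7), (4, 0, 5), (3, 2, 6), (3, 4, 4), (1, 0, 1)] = 6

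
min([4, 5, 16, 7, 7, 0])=0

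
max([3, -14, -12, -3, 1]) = 3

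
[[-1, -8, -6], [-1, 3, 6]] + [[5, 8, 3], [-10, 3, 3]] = [[4, 0, -3], [-11, 6, 9]]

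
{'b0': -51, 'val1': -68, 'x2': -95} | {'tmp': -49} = {'b0': -51, 'val1': -68, 'x2': -95, 'tmp': -49}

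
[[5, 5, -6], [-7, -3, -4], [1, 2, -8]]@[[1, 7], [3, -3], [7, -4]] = C[0][0] = (5)*(1) + (5)*(3) + (-6)*(7) = -22
C[0][1] = (5)*(7) + (5)*(-3) + (-6)*(-4) = 44
C[1][0] = (-7)*(1) + (-3)*(3) + (-4)*(7) = -44
C[1][1] = (-7)*(7) + (-3)*(-3) + (-4)*(-4) = -24
C[2][0] = (1)*(1) + (2)*(3) + (-8)*(7) = -49
C[2][1] = (1)*(7) + (2)*(-3) + (-8)*(-4) = 33
= [[-22, 44], [-44, -24], [-49, 33]]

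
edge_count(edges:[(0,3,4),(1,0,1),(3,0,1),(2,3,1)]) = 4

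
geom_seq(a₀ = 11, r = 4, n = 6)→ [11, 44, 176, 704, 2816, 11264]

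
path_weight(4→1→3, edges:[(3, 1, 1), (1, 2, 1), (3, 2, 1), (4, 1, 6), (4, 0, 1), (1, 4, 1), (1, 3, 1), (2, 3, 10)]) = 7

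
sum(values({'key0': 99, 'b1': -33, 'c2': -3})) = 99 + (-33) + (-3)
= 63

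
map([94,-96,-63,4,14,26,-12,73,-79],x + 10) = 94+10=104, -96+10=-86, -63+10=-53, 4+10=14, 14+10=24, 26+10=36, -12+10=-2, 73+10=83, -79+10=-69
= [104, -86, -53, 14, 24, 36, -2, 83, -69]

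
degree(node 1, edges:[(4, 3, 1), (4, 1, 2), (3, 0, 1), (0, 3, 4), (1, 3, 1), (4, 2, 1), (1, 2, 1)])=incident: (4,1), (1,3), (1,2)
= 3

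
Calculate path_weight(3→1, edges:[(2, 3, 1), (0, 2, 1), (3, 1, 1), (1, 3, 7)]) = w(3→1)=1
= 1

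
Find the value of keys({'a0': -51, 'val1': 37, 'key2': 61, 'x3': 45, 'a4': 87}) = ['a0', 'val1', 'key2', 'x3', 'a4']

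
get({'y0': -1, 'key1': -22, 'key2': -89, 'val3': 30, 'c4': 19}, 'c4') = 19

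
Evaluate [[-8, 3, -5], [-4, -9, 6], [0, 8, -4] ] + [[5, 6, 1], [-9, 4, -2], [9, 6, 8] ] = [[-3, 9, -4], [-13, -5, 4], [9, 14, 4]]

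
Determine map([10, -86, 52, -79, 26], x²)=[100, 7396, 2704, 6241, 676]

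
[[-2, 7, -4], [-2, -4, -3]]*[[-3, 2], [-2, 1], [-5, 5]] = C[0][0] = (-2)*(-3) + (7)*(-2) + (-4)*(-5) = 12
C[0][1] = (-2)*(2) + (7)*(1) + (-4)*(5) = -17
C[1][0] = (-2)*(-3) + (-4)*(-2) + (-3)*(-5) = 29
C[1][1] = (-2)*(2) + (-4)*(1) + (-3)*(5) = -23
= [[12, -17], [29, -23]]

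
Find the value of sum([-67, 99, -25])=(-67) + 99 + (-25)
= 7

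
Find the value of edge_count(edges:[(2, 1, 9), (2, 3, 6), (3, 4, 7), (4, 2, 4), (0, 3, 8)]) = 5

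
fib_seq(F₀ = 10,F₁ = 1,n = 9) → [10, 1, 11, 12, 23, 35, 58, 93, 151]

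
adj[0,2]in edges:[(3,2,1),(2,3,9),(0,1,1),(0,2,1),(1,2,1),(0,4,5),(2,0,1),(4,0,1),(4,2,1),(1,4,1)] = 1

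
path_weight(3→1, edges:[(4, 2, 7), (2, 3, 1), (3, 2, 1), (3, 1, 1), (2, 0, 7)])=w(3→1)=1
= 1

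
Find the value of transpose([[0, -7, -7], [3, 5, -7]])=[[0, 3], [-7, 5], [-7, -7]]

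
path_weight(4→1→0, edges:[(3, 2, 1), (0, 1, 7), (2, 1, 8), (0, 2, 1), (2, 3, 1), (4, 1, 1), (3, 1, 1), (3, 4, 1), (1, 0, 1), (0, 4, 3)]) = 2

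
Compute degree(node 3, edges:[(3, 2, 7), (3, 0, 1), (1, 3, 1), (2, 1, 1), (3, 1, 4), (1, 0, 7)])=incident: (3,2), (3,0), (1,3), (3,1)
= 4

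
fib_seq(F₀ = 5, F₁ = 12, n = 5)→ [5, 12, 17, 29, 46]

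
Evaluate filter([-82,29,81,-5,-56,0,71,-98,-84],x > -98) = keep x where x > -98: -82✓, 29✓, 81✓, -5✓, -56✓, 0✓, 71✓, -98✗, -84✓
= [-82, 29, 81, -5, -56, 0, 71, -84]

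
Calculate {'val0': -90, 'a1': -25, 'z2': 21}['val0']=-90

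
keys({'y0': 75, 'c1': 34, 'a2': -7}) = ['y0', 'c1', 'a2']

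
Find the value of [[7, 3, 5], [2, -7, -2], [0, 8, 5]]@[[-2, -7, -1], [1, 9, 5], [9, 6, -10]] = [[34, 8, -42], [-29, -89, -17], [53, 102, -10]]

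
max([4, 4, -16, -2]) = 4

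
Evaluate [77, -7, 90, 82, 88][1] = -7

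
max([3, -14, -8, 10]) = 10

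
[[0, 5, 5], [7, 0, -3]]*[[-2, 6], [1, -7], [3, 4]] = C[0][0] = (0)*(-2) + (5)*(1) + (5)*(3) = 20
C[0][1] = (0)*(6) + (5)*(-7) + (5)*(4) = -15
C[1][0] = (7)*(-2) + (0)*(1) + (-3)*(3) = -23
C[1][1] = (7)*(6) + (0)*(-7) + (-3)*(4) = 30
= [[20, -15], [-23, 30]]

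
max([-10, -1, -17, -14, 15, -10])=15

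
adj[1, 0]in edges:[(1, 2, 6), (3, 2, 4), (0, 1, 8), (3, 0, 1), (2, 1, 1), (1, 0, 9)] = 9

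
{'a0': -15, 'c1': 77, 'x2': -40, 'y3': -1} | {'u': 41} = {'a0': -15, 'c1': 77, 'x2': -40, 'y3': -1, 'u': 41}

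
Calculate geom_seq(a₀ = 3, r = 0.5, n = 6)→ [3.0, 1.5, 0.75, 0.375, 0.1875, 0.09375]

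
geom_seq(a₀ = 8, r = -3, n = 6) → a_0 = 8*(-3)^0 = 8
a_1 = 8*(-3)^1 = -24
a_2 = 8*(-3)^2 = 72
...
= [8, -24, 72, -216, 648, -1944]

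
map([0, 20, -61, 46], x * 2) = [0, 40, -122, 92]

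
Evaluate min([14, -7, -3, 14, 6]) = -7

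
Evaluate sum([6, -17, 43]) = 6 + (-17) + 43
= 32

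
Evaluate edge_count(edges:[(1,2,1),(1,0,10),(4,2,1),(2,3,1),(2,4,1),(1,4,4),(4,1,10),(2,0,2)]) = 8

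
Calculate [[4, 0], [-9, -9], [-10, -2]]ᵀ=[[4, -9, -10], [0, -9, -2]]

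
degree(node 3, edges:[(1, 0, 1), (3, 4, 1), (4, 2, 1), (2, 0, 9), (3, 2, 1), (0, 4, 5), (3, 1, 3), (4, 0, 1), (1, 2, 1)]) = 3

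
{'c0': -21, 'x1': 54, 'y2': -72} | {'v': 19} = {'c0': -21, 'x1': 54, 'y2': -72, 'v': 19}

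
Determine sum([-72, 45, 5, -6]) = (-72) + 45 + 5 + (-6)
= -28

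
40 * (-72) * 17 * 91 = -4455360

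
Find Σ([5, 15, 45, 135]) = 5 + 15 + 45 + 135
= 200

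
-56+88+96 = 128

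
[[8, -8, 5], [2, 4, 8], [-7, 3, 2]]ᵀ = [[8, 2, -7], [-8, 4, 3], [5, 8, 2]]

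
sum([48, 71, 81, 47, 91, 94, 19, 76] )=48 + 71 + 81 + 47 + 91 + 94 + 19 + 76
= 527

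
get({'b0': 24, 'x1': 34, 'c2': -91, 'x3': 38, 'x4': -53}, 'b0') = 24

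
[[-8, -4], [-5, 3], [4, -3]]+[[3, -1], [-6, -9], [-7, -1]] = [[-5, -5], [-11, -6], [-3, -4]]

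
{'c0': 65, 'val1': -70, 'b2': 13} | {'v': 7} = {'c0': 65, 'val1': -70, 'b2': 13, 'v': 7}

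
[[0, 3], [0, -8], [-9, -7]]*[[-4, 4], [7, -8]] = [[21, -24], [-56, 64], [-13, 20]]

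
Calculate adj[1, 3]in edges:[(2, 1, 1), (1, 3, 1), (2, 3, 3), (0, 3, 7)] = 1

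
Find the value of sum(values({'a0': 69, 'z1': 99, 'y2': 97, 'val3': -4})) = 261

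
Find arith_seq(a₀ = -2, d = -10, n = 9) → a_0 = -2 + 0*-10 = -2
a_1 = -2 + 1*-10 = -12
a_2 = -2 + 2*-10 = -22
...
= [-2, -12, -22, -32, -42, -52, -62, -72, -82]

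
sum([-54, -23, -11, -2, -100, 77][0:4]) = -90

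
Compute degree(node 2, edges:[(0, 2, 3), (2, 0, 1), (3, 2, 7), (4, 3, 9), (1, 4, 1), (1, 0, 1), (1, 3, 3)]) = incident: (0,2), (2,0), (3,2)
= 3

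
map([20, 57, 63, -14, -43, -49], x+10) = 20+10=30, 57+10=67, 63+10=73, -14+10=-4, -43+10=-33, -49+10=-39
= [30, 67, 73, -4, -33, -39]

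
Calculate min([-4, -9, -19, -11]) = -19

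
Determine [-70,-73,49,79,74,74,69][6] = 69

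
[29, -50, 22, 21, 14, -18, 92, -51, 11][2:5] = [22, 21, 14]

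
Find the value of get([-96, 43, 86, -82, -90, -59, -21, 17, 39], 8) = 39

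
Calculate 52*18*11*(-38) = -391248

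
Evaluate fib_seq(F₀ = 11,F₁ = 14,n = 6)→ [11, 14, 25, 39, 64, 103]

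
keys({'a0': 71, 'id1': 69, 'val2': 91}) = ['a0', 'id1', 'val2']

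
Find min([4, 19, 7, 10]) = 4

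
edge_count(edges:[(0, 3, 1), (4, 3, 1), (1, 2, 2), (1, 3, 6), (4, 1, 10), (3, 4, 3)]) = 6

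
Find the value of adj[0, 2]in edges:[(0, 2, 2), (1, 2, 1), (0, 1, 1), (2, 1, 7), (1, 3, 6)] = 2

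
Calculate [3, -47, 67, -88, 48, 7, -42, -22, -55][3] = -88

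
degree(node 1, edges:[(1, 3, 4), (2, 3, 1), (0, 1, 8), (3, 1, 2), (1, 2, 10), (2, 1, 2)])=incident: (1,3), (0,1), (3,1), (1,2), (2,1)
= 5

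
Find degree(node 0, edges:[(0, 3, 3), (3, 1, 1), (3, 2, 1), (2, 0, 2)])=2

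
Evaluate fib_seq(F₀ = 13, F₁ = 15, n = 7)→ F_2 = F_1 + F_0 = 28
F_3 = F_2 + F_1 = 43
F_4 = F_3 + F_2 = 71
...
= [13, 15, 28, 43, 71, 114, 185]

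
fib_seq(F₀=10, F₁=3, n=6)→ F_2 = F_1 + F_0 = 13
F_3 = F_2 + F_1 = 16
F_4 = F_3 + F_2 = 29
...
= [10, 3, 13, 16, 29, 45]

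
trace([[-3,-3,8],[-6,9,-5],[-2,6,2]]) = diagonal: (-3) + 9 + 2
= 8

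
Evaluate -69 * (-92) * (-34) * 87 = -18777384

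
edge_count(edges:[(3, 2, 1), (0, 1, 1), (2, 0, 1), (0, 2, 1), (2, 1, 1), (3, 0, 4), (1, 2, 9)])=7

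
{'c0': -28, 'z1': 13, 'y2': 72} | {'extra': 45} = {'c0': -28, 'z1': 13, 'y2': 72, 'extra': 45}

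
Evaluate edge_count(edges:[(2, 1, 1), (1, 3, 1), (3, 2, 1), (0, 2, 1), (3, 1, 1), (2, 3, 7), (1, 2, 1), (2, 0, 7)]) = 8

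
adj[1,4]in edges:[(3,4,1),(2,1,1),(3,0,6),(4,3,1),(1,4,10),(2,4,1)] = 10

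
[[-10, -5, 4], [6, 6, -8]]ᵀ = [[-10, 6], [-5, 6], [4, -8]]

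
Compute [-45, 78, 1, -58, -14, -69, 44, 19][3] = -58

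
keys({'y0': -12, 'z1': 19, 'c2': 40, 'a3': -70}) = ['y0', 'z1', 'c2', 'a3']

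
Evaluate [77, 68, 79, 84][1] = 68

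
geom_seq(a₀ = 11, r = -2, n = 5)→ [11, -22, 44, -88, 176]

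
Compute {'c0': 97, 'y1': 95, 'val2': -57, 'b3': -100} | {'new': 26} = {'c0': 97, 'y1': 95, 'val2': -57, 'b3': -100, 'new': 26}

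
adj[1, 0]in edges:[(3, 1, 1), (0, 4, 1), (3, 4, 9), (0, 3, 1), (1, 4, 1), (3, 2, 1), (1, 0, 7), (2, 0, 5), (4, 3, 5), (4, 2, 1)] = 7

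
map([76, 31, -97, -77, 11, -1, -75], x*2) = 76*2=152, 31*2=62, -97*2=-194, -77*2=-154, 11*2=22, -1*2=-2, -75*2=-150
= [152, 62, -194, -154, 22, -2, -150]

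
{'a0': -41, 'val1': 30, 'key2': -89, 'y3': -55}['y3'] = -55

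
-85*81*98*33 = -22266090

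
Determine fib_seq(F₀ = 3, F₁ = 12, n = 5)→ [3, 12, 15, 27, 42]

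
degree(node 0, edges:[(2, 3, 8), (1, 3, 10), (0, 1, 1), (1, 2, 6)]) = 1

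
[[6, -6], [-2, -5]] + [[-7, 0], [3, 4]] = [[-1, -6], [1, -1]]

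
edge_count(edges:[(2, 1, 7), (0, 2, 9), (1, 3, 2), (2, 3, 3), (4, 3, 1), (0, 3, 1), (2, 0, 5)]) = 7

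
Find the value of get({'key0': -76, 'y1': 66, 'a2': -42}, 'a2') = -42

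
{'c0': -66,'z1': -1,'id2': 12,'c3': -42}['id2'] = 12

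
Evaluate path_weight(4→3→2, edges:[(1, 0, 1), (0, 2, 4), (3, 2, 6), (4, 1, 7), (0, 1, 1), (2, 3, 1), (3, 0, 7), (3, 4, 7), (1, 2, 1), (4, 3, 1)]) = 7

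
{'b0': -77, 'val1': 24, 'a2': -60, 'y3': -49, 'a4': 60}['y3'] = -49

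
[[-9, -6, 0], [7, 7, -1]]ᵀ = [[-9, 7], [-6, 7], [0, -1]]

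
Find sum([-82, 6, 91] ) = 15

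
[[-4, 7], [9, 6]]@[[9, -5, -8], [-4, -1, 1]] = [[-64, 13, 39], [57, -51, -66]]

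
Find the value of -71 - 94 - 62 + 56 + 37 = -134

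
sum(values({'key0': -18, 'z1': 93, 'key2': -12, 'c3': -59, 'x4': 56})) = (-18) + 93 + (-12) + (-59) + 56
= 60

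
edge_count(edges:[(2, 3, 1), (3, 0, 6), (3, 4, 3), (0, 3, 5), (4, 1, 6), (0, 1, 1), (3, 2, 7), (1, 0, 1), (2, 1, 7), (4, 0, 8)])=10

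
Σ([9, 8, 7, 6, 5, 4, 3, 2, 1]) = 45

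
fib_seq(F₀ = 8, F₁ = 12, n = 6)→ F_2 = F_1 + F_0 = 20
F_3 = F_2 + F_1 = 32
F_4 = F_3 + F_2 = 52
...
= [8, 12, 20, 32, 52, 84]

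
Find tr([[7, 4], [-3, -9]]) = diagonal: 7 + (-9)
= -2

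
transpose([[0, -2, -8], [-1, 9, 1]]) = [[0, -1], [-2, 9], [-8, 1]]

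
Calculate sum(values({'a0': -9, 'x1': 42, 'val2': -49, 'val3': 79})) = 63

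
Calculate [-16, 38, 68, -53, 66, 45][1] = 38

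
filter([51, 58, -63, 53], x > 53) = [58]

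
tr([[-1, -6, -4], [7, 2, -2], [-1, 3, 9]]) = 10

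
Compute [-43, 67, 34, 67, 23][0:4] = [-43, 67, 34, 67]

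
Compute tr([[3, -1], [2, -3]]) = 0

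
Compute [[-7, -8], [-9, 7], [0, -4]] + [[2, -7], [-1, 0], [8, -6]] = [[-5, -15], [-10, 7], [8, -10]]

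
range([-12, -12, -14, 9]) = 23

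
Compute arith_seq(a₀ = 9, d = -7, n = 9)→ [9, 2, -5, -12, -19, -26, -33, -40, -47]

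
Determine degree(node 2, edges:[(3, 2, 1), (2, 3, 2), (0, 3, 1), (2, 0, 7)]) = 3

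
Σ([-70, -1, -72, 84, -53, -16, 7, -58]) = (-70) + (-1) + (-72) + 84 + (-53) + (-16) + 7 + (-58)
= -179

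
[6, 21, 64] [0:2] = [6, 21]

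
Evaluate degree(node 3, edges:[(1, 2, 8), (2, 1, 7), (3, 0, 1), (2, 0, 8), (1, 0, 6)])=incident: (3,0)
= 1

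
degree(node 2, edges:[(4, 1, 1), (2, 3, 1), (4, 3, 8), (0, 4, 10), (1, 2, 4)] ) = 2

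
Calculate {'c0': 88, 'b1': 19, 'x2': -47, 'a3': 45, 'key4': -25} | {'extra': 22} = {'c0': 88, 'b1': 19, 'x2': -47, 'a3': 45, 'key4': -25, 'extra': 22}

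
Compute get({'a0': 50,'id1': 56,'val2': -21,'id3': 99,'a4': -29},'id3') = 99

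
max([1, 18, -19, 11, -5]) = 18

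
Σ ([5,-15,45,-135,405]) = 5 + -15 + 45 + -135 + 405
= 305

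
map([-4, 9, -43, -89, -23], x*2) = [-8, 18, -86, -178, -46]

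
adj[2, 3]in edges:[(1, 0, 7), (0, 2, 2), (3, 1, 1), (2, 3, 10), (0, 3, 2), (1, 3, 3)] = 10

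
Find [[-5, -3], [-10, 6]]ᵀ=[[-5, -10], [-3, 6]]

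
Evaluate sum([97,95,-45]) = 147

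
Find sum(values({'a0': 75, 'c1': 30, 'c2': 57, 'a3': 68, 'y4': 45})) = 75 + 30 + 57 + 68 + 45
= 275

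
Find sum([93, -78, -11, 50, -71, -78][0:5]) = -17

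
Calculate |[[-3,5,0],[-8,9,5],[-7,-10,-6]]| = (1)*(-3)*det([[9, 5], [-10, -6]]) + (-1)*(5)*det([[-8, 5], [-7, -6]]) + (1)*(0)*det([[-8, 9], [-7, -10]])
= 12 + -415 + 0
= -403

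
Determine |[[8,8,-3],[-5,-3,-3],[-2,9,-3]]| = (1)*(8)*det([[-3, -3], [9, -3]]) + (-1)*(8)*det([[-5, -3], [-2, -3]]) + (1)*(-3)*det([[-5, -3], [-2, 9]])
= 288 + -72 + 153
= 369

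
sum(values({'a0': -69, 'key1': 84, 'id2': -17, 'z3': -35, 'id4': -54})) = -91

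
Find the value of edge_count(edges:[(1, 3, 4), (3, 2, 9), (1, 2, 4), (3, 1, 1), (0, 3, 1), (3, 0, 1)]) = 6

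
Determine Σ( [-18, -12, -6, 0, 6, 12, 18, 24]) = (-18) + (-12) + (-6) + 0 + 6 + 12 + 18 + 24
= 24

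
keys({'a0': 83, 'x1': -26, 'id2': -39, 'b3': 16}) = ['a0', 'x1', 'id2', 'b3']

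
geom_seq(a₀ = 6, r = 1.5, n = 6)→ a_0 = 6*1.5^0 = 6.0
a_1 = 6*1.5^1 = 9.0
a_2 = 6*1.5^2 = 13.5
...
= [6.0, 9.0, 13.5, 20.25, 30.375, 45.5625]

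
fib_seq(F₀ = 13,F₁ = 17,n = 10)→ [13, 17, 30, 47, 77, 124, 201, 325, 526, 851]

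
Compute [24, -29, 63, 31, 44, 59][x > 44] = keep x where x > 44: 24✗, -29✗, 63✓, 31✗, 44✗, 59✓
= [63, 59]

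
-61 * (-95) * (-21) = -121695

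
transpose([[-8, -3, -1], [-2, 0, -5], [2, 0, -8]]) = [[-8, -2, 2], [-3, 0, 0], [-1, -5, -8]]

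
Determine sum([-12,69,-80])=-23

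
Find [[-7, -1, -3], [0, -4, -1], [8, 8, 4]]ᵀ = [[-7, 0, 8], [-1, -4, 8], [-3, -1, 4]]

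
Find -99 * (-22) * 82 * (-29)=-5179284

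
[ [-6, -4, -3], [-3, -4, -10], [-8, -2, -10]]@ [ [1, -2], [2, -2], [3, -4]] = [[-23, 32], [-41, 54], [-42, 60]]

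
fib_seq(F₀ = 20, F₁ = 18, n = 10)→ [20, 18, 38, 56, 94, 150, 244, 394, 638, 1032]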